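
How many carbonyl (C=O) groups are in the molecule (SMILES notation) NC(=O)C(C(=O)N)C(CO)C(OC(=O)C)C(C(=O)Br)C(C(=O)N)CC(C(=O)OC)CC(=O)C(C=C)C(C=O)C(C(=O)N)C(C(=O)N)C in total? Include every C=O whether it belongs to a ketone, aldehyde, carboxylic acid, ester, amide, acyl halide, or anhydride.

H2NCO: amide, 1 C=O (running total 1).
CH(CONH2): amide, 1 C=O (running total 2).
CH(OCOCH3): ester, 1 C=O (running total 3).
CH(COBr): acyl halide, 1 C=O (running total 4).
CH(CONH2): amide, 1 C=O (running total 5).
CH(COOCH3): ester, 1 C=O (running total 6).
CO: ketone, 1 C=O (running total 7).
CH(CHO): aldehyde, 1 C=O (running total 8).
CH(CONH2): amide, 1 C=O (running total 9).
CH(CONH2): amide, 1 C=O (running total 10).

10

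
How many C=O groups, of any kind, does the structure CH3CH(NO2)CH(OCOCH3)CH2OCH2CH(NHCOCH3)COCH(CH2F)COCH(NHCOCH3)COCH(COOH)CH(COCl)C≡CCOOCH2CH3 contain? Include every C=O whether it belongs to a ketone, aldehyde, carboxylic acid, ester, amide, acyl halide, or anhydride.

CH(OCOCH3): ester, 1 C=O (running total 1).
CH(NHCOCH3): amide, 1 C=O (running total 2).
CO: ketone, 1 C=O (running total 3).
CO: ketone, 1 C=O (running total 4).
CH(NHCOCH3): amide, 1 C=O (running total 5).
CO: ketone, 1 C=O (running total 6).
CH(COOH): carboxylic acid, 1 C=O (running total 7).
CH(COCl): acyl halide, 1 C=O (running total 8).
COOCH2CH3: ester, 1 C=O (running total 9).

9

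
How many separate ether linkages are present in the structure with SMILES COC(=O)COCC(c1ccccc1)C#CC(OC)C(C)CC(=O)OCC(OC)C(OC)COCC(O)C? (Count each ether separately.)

CH3O–C(=O)–: carbonyl C bonded to C and to –OCH3 → ester (not ketone + ether).
C–O–C with sp³ carbons on both sides and no adjacent C=O → ether.
pendant –C6H5: benzene ring → arene.
C≡C triple bond → alkyne.
pendant –OCH3: C–O–C with sp³ C, no adjacent C=O → ether.
–C(=O)–O–C with C on the carbonyl side → ester.
pendant –OCH3: C–O–C with sp³ C, no adjacent C=O → ether.
pendant –OCH3: C–O–C with sp³ C, no adjacent C=O → ether.
C–O–C with sp³ carbons on both sides and no adjacent C=O → ether.
–OH on an sp³ carbon → alcohol (secondary).
Ether appears at: CH2OCH2, CH(OCH3), CH(OCH3), CH(OCH3), CH2OCH2 → 5.

5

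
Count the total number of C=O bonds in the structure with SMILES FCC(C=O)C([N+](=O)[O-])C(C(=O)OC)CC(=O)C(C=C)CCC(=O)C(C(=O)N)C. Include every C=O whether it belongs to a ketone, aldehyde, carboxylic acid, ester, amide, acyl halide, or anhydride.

CH(CHO): aldehyde, 1 C=O (running total 1).
CH(COOCH3): ester, 1 C=O (running total 2).
CO: ketone, 1 C=O (running total 3).
CO: ketone, 1 C=O (running total 4).
CH(CONH2): amide, 1 C=O (running total 5).

5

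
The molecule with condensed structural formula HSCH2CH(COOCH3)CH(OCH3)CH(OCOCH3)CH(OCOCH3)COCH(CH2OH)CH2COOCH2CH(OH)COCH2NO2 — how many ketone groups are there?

2

–SH on an sp³ carbon → thiol.
pendant –COOCH3: carbonyl C bonded to C and –OCH3 → ester.
pendant –OCH3: C–O–C with sp³ C, no adjacent C=O → ether.
pendant –OC(=O)CH3: an acyloxy group → ester.
pendant –OC(=O)CH3: an acyloxy group → ester.
–C(=O)– with carbon on both sides → ketone.
pendant –CH2OH on an sp³ backbone C → alcohol.
–C(=O)–O–C with C on the carbonyl side → ester.
–OH on an sp³ carbon → alcohol (secondary).
–C(=O)– with carbon on both sides → ketone.
–NO2 on carbon → nitro group.
Ketone appears at: CO, CO → 2.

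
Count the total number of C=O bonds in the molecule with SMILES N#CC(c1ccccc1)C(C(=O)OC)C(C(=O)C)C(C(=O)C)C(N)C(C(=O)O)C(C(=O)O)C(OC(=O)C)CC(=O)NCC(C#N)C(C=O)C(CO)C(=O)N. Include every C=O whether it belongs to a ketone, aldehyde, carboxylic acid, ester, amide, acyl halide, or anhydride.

9

CH(COOCH3): ester, 1 C=O (running total 1).
CH(COCH3): ketone, 1 C=O (running total 2).
CH(COCH3): ketone, 1 C=O (running total 3).
CH(COOH): carboxylic acid, 1 C=O (running total 4).
CH(COOH): carboxylic acid, 1 C=O (running total 5).
CH(OCOCH3): ester, 1 C=O (running total 6).
CH2CONHCH2: amide, 1 C=O (running total 7).
CH(CHO): aldehyde, 1 C=O (running total 8).
CONH2: amide, 1 C=O (running total 9).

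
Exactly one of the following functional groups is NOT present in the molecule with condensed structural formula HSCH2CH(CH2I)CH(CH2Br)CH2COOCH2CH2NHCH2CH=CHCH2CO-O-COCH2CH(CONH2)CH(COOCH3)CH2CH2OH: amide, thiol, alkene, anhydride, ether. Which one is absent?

ether

anhydride: present (CH2CO-O-COCH2 — two acyl groups sharing one oxygen, –C(=O)–O–C(=O)– → anhydride).
alkene: present (CH=CH — C=C double bond → alkene).
thiol: present (HSCH2 — –SH on an sp³ carbon → thiol).
amide: present (CH(CONH2) — pendant –CONH2: carbonyl C bonded to C and N → amide).
ether: absent. In each of CH2COOCH2 and CH(COOCH3), the C–O–C oxygen is adjacent to a C=O, so it belongs to an ester, not an ether.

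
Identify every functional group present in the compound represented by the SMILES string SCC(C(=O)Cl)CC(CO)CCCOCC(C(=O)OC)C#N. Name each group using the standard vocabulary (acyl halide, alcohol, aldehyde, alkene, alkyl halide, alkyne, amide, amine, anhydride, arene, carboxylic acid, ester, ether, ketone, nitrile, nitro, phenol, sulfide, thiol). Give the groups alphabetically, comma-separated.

acyl halide, alcohol, ester, ether, nitrile, thiol

Reading the structure from left to right:
  HSCH2: –SH on an sp³ carbon → thiol.
  CH(COCl): pendant –C(=O)X: carbonyl C bonded to C and halogen → acyl halide.
  CH(CH2OH): pendant –CH2OH on an sp³ backbone C → alcohol.
  CH2OCH2: C–O–C with sp³ carbons on both sides and no adjacent C=O → ether.
  CH(COOCH3): pendant –COOCH3: carbonyl C bonded to C and –OCH3 → ester.
  CN: –C≡N: carbon triple-bonded to nitrogen → nitrile.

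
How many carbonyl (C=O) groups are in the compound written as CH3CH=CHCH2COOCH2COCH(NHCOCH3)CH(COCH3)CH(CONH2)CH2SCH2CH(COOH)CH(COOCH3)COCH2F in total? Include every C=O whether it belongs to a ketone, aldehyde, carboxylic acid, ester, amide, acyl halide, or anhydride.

CH2COOCH2: ester, 1 C=O (running total 1).
CO: ketone, 1 C=O (running total 2).
CH(NHCOCH3): amide, 1 C=O (running total 3).
CH(COCH3): ketone, 1 C=O (running total 4).
CH(CONH2): amide, 1 C=O (running total 5).
CH(COOH): carboxylic acid, 1 C=O (running total 6).
CH(COOCH3): ester, 1 C=O (running total 7).
CO: ketone, 1 C=O (running total 8).

8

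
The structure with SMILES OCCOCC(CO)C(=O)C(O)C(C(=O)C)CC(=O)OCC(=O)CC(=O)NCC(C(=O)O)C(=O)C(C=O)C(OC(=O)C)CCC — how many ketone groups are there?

Working along the chain:
  HOCH2: HO– on an sp³ carbon → alcohol.
  CH2OCH2: C–O–C with sp³ carbons on both sides and no adjacent C=O → ether.
  CH(CH2OH): pendant –CH2OH on an sp³ backbone C → alcohol.
  CO: –C(=O)– with carbon on both sides → ketone.
  CH(OH): –OH on an sp³ carbon → alcohol (secondary).
  CH(COCH3): pendant –COCH3: carbonyl C bonded to two carbons → ketone.
  CH2COOCH2: –C(=O)–O–C with C on the carbonyl side → ester.
  CO: –C(=O)– with carbon on both sides → ketone.
  CH2CONHCH2: –C(=O)–N– linkage → amide (the N is not an amine).
  CH(COOH): pendant –COOH: carbonyl C bonded to C and –OH → carboxylic acid.
  CO: –C(=O)– with carbon on both sides → ketone.
  CH(CHO): pendant –CHO: carbonyl C bonded to C and H → aldehyde.
  CH(OCOCH3): pendant –OC(=O)CH3: an acyloxy group → ester.
Ketone appears at: CO, CH(COCH3), CO, CO → 4.

4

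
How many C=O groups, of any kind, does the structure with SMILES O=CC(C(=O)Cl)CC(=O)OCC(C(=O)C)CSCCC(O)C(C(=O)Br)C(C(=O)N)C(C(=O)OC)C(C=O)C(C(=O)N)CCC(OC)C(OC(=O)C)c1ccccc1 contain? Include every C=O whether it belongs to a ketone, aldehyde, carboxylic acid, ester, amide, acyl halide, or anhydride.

OHC: aldehyde, 1 C=O (running total 1).
CH(COCl): acyl halide, 1 C=O (running total 2).
CH2COOCH2: ester, 1 C=O (running total 3).
CH(COCH3): ketone, 1 C=O (running total 4).
CH(COBr): acyl halide, 1 C=O (running total 5).
CH(CONH2): amide, 1 C=O (running total 6).
CH(COOCH3): ester, 1 C=O (running total 7).
CH(CHO): aldehyde, 1 C=O (running total 8).
CH(CONH2): amide, 1 C=O (running total 9).
CH(OCOCH3): ester, 1 C=O (running total 10).

10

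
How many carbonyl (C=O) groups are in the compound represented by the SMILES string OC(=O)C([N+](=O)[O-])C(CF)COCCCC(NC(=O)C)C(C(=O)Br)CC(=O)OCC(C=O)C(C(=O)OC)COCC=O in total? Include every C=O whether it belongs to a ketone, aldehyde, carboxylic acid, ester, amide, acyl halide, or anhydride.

7

HOOC: carboxylic acid, 1 C=O (running total 1).
CH(NHCOCH3): amide, 1 C=O (running total 2).
CH(COBr): acyl halide, 1 C=O (running total 3).
CH2COOCH2: ester, 1 C=O (running total 4).
CH(CHO): aldehyde, 1 C=O (running total 5).
CH(COOCH3): ester, 1 C=O (running total 6).
CHO: aldehyde, 1 C=O (running total 7).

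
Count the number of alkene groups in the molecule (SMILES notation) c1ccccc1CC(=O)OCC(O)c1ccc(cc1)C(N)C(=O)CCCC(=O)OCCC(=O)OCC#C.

Reading the structure from left to right:
  C6H5: C6H5– phenyl ring → arene.
  CH2COOCH2: –C(=O)–O–C with C on the carbonyl side → ester.
  CH(OH): –OH on an sp³ carbon → alcohol (secondary).
  C6H4: para-disubstituted benzene ring → arene.
  CH(NH2): –NH2 on an sp³ carbon with no adjacent C=O → amine.
  CO: –C(=O)– with carbon on both sides → ketone.
  CH2COOCH2: –C(=O)–O–C with C on the carbonyl side → ester.
  CH2COOCH2: –C(=O)–O–C with C on the carbonyl side → ester.
  C≡CH: C≡C triple bond → alkyne.
No segment is a alkene: C6H5 is arene, not alkene; C6H4 is arene, not alkene; C≡CH is alkyne, not alkene. → 0.

0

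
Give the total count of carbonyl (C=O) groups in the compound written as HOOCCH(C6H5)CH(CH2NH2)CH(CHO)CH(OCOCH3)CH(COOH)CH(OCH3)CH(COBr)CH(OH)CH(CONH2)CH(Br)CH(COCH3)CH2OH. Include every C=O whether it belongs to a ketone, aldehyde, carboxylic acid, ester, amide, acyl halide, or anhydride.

7

HOOC: carboxylic acid, 1 C=O (running total 1).
CH(CHO): aldehyde, 1 C=O (running total 2).
CH(OCOCH3): ester, 1 C=O (running total 3).
CH(COOH): carboxylic acid, 1 C=O (running total 4).
CH(COBr): acyl halide, 1 C=O (running total 5).
CH(CONH2): amide, 1 C=O (running total 6).
CH(COCH3): ketone, 1 C=O (running total 7).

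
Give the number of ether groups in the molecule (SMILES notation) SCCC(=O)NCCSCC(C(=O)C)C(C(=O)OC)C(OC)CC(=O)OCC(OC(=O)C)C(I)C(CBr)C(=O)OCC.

1

–SH on an sp³ carbon → thiol.
–C(=O)–N– linkage → amide (the N is not an amine).
C–S–C linkage → sulfide (thioether).
pendant –COCH3: carbonyl C bonded to two carbons → ketone.
pendant –COOCH3: carbonyl C bonded to C and –OCH3 → ester.
pendant –OCH3: C–O–C with sp³ C, no adjacent C=O → ether.
–C(=O)–O–C with C on the carbonyl side → ester.
pendant –OC(=O)CH3: an acyloxy group → ester.
halogen on an sp³ carbon → alkyl halide.
pendant –CH2X: halogen on sp³ carbon → alkyl halide.
–C(=O)OCH2CH3: carbonyl C bonded to C and to –OEt → ester.
Ether appears at: CH(OCH3) → 1.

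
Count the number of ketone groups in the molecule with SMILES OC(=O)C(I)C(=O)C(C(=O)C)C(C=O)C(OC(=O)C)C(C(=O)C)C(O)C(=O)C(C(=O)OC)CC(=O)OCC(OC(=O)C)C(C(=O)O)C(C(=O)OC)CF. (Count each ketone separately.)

4

Reading the structure from left to right:
  HOOC: –COOH: carbonyl C bonded to –OH and C → carboxylic acid (the –OH is not a separate alcohol).
  CH(I): halogen on an sp³ carbon → alkyl halide.
  CO: –C(=O)– with carbon on both sides → ketone.
  CH(COCH3): pendant –COCH3: carbonyl C bonded to two carbons → ketone.
  CH(CHO): pendant –CHO: carbonyl C bonded to C and H → aldehyde.
  CH(OCOCH3): pendant –OC(=O)CH3: an acyloxy group → ester.
  CH(COCH3): pendant –COCH3: carbonyl C bonded to two carbons → ketone.
  CH(OH): –OH on an sp³ carbon → alcohol (secondary).
  CO: –C(=O)– with carbon on both sides → ketone.
  CH(COOCH3): pendant –COOCH3: carbonyl C bonded to C and –OCH3 → ester.
  CH2COOCH2: –C(=O)–O–C with C on the carbonyl side → ester.
  CH(OCOCH3): pendant –OC(=O)CH3: an acyloxy group → ester.
  CH(COOH): pendant –COOH: carbonyl C bonded to C and –OH → carboxylic acid.
  CH(COOCH3): pendant –COOCH3: carbonyl C bonded to C and –OCH3 → ester.
  CH2F: halogen on an sp³ carbon → alkyl halide.
Ketone appears at: CO, CH(COCH3), CH(COCH3), CO → 4.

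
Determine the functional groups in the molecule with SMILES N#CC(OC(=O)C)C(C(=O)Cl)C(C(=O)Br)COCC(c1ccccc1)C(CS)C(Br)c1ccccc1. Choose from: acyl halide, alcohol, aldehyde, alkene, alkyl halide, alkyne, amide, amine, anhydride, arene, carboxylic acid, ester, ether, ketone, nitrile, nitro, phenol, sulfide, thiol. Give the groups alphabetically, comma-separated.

N≡C–: carbon triple-bonded to nitrogen → nitrile.
pendant –OC(=O)CH3: an acyloxy group → ester.
pendant –C(=O)X: carbonyl C bonded to C and halogen → acyl halide.
pendant –C(=O)X: carbonyl C bonded to C and halogen → acyl halide.
C–O–C with sp³ carbons on both sides and no adjacent C=O → ether.
pendant –C6H5: benzene ring → arene.
pendant –CH2SH → thiol.
halogen on an sp³ carbon → alkyl halide.
–C6H5 phenyl ring → arene.

acyl halide, alkyl halide, arene, ester, ether, nitrile, thiol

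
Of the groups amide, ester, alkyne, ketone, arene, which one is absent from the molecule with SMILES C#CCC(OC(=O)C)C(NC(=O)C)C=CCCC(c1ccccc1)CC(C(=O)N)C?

ketone

arene: present (CH(C6H5) — pendant –C6H5: benzene ring → arene).
amide: present (CH(NHCOCH3) — pendant –NHC(=O)CH3: N bonded to a carbonyl → amide (not amine)).
ester: present (CH(OCOCH3) — pendant –OC(=O)CH3: an acyloxy group → ester).
alkyne: present (HC≡C — C≡C triple bond → alkyne).
ketone: absent. In CH(OCOCH3), the C=O is bonded to an –O–C group, which defines an ester, not a ketone. In each of CH(NHCOCH3) and CH(CONH2), the C=O is bonded to nitrogen, which defines an amide, not a ketone.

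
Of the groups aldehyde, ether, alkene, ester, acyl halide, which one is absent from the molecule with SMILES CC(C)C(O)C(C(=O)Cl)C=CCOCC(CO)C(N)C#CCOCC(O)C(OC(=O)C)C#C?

ester: present (CH(OCOCH3) — pendant –OC(=O)CH3: an acyloxy group → ester).
ether: present (CH2OCH2 — C–O–C with sp³ carbons on both sides and no adjacent C=O → ether).
alkene: present (CH=CH — C=C double bond → alkene).
acyl halide: present (CH(COCl) — pendant –C(=O)X: carbonyl C bonded to C and halogen → acyl halide).
aldehyde: no segment matches this pattern.

aldehyde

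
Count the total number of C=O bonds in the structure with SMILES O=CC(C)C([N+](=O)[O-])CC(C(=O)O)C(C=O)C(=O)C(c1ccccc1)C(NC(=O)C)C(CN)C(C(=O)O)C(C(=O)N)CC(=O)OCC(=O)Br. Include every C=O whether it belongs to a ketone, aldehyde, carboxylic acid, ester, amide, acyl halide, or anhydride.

OHC: aldehyde, 1 C=O (running total 1).
CH(COOH): carboxylic acid, 1 C=O (running total 2).
CH(CHO): aldehyde, 1 C=O (running total 3).
CO: ketone, 1 C=O (running total 4).
CH(NHCOCH3): amide, 1 C=O (running total 5).
CH(COOH): carboxylic acid, 1 C=O (running total 6).
CH(CONH2): amide, 1 C=O (running total 7).
CH2COOCH2: ester, 1 C=O (running total 8).
COBr: acyl halide, 1 C=O (running total 9).

9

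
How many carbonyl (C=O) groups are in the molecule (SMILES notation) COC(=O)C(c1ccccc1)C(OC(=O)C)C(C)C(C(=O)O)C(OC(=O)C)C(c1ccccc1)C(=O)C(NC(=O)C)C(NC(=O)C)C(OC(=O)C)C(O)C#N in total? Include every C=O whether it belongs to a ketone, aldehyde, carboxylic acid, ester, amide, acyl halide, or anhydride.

CH3OOC: ester, 1 C=O (running total 1).
CH(OCOCH3): ester, 1 C=O (running total 2).
CH(COOH): carboxylic acid, 1 C=O (running total 3).
CH(OCOCH3): ester, 1 C=O (running total 4).
CO: ketone, 1 C=O (running total 5).
CH(NHCOCH3): amide, 1 C=O (running total 6).
CH(NHCOCH3): amide, 1 C=O (running total 7).
CH(OCOCH3): ester, 1 C=O (running total 8).

8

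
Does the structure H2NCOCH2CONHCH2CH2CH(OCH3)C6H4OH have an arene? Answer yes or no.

–C(=O)NH2: carbonyl C bonded to C and to N → amide (the N is not a separate amine).
–C(=O)–N– linkage → amide (the N is not an amine).
pendant –OCH3: C–O–C with sp³ C, no adjacent C=O → ether.
–OH attached directly to an aromatic ring → phenol (not alcohol); the ring itself is an arene.
The C6H4OH segment supplies the arene: –OH attached directly to an aromatic ring → phenol (not alcohol); the ring itself is an arene.

yes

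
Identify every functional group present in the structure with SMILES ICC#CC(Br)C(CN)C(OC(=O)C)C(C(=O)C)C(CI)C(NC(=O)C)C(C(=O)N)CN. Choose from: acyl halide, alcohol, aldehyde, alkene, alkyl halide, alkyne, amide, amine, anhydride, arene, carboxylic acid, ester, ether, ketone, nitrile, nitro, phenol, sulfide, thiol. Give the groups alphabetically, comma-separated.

alkyl halide, alkyne, amide, amine, ester, ketone

Working along the chain:
  ICH2: halogen on an sp³ carbon → alkyl halide.
  C≡C: C≡C triple bond → alkyne.
  CH(Br): halogen on an sp³ carbon → alkyl halide.
  CH(CH2NH2): pendant –CH2NH2: N on sp³ C, no adjacent C=O → amine.
  CH(OCOCH3): pendant –OC(=O)CH3: an acyloxy group → ester.
  CH(COCH3): pendant –COCH3: carbonyl C bonded to two carbons → ketone.
  CH(CH2I): pendant –CH2X: halogen on sp³ carbon → alkyl halide.
  CH(NHCOCH3): pendant –NHC(=O)CH3: N bonded to a carbonyl → amide (not amine).
  CH(CONH2): pendant –CONH2: carbonyl C bonded to C and N → amide.
  CH2NH2: –NH2 on an sp³ carbon with no adjacent C=O → amine.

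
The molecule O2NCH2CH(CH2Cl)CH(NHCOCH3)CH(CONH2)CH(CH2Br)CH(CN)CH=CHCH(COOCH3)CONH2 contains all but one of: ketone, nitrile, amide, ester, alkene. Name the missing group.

ketone

ester: present (CH(COOCH3) — pendant –COOCH3: carbonyl C bonded to C and –OCH3 → ester).
amide: present (CH(NHCOCH3) — pendant –NHC(=O)CH3: N bonded to a carbonyl → amide (not amine)).
nitrile: present (CH(CN) — pendant –C≡N: nitrile).
alkene: present (CH=CH — C=C double bond → alkene).
ketone: absent. In CH(COOCH3), the C=O is bonded to an –O–C group, which defines an ester, not a ketone. In each of CH(NHCOCH3), CH(CONH2) and CONH2, the C=O is bonded to nitrogen, which defines an amide, not a ketone.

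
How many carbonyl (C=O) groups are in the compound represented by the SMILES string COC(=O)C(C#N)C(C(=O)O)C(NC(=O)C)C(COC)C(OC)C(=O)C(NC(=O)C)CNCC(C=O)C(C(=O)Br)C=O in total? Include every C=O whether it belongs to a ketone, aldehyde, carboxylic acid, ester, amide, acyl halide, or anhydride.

CH3OOC: ester, 1 C=O (running total 1).
CH(COOH): carboxylic acid, 1 C=O (running total 2).
CH(NHCOCH3): amide, 1 C=O (running total 3).
CO: ketone, 1 C=O (running total 4).
CH(NHCOCH3): amide, 1 C=O (running total 5).
CH(CHO): aldehyde, 1 C=O (running total 6).
CH(COBr): acyl halide, 1 C=O (running total 7).
CHO: aldehyde, 1 C=O (running total 8).

8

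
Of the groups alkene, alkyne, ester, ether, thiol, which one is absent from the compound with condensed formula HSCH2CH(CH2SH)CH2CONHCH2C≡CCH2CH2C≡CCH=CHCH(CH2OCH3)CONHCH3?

ester

thiol: present (HSCH2 — –SH on an sp³ carbon → thiol).
alkyne: present (C≡C — C≡C triple bond → alkyne).
ether: present (CH(CH2OCH3) — pendant –CH2OCH3: C–O–C linkage → ether).
alkene: present (CH=CH — C=C double bond → alkene).
ester: no segment matches this pattern.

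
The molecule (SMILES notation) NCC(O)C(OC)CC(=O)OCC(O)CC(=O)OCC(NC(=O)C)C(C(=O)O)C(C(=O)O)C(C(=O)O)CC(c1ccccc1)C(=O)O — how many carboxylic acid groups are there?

Reading the structure from left to right:
  H2NCH2: –NH2 on an sp³ carbon with no adjacent C=O → amine.
  CH(OH): –OH on an sp³ carbon → alcohol (secondary).
  CH(OCH3): pendant –OCH3: C–O–C with sp³ C, no adjacent C=O → ether.
  CH2COOCH2: –C(=O)–O–C with C on the carbonyl side → ester.
  CH(OH): –OH on an sp³ carbon → alcohol (secondary).
  CH2COOCH2: –C(=O)–O–C with C on the carbonyl side → ester.
  CH(NHCOCH3): pendant –NHC(=O)CH3: N bonded to a carbonyl → amide (not amine).
  CH(COOH): pendant –COOH: carbonyl C bonded to C and –OH → carboxylic acid.
  CH(COOH): pendant –COOH: carbonyl C bonded to C and –OH → carboxylic acid.
  CH(COOH): pendant –COOH: carbonyl C bonded to C and –OH → carboxylic acid.
  CH(C6H5): pendant –C6H5: benzene ring → arene.
  COOH: –COOH: carbonyl C bonded to –OH and C → carboxylic acid (the –OH is not a separate alcohol).
Carboxylic acid appears at: CH(COOH), CH(COOH), CH(COOH), COOH → 4.

4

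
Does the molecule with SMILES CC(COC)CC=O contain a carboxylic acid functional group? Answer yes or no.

pendant –CH2OCH3: C–O–C linkage → ether.
terminal –CHO: carbonyl C bonded to H and C → aldehyde.
The groups actually present are: aldehyde, ether.

no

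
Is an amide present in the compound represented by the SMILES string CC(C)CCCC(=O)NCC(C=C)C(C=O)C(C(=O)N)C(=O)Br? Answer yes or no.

–C(=O)–N– linkage → amide (the N is not an amine).
pendant –CH=CH2: C=C double bond → alkene.
pendant –CHO: carbonyl C bonded to C and H → aldehyde.
pendant –CONH2: carbonyl C bonded to C and N → amide.
–C(=O)Br: carbonyl C bonded to C and to a halogen → acyl halide (not alkyl halide).
The CH2CONHCH2 segment supplies the amide: –C(=O)–N– linkage → amide (the N is not an amine).

yes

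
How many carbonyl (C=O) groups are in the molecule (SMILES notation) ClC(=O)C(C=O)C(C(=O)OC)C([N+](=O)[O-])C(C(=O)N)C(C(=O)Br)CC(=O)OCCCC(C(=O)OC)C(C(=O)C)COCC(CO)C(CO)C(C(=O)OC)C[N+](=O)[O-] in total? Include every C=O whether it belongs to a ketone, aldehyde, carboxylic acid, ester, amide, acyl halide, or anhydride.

9

ClCO: acyl halide, 1 C=O (running total 1).
CH(CHO): aldehyde, 1 C=O (running total 2).
CH(COOCH3): ester, 1 C=O (running total 3).
CH(CONH2): amide, 1 C=O (running total 4).
CH(COBr): acyl halide, 1 C=O (running total 5).
CH2COOCH2: ester, 1 C=O (running total 6).
CH(COOCH3): ester, 1 C=O (running total 7).
CH(COCH3): ketone, 1 C=O (running total 8).
CH(COOCH3): ester, 1 C=O (running total 9).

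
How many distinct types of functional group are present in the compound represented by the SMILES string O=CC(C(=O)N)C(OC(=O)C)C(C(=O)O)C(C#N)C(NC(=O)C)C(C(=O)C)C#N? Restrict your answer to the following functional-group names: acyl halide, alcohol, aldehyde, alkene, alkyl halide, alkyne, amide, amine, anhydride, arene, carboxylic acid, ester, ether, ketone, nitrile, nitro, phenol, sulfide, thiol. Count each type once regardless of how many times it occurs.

Reading the structure from left to right:
  OHC: terminal –CHO: carbonyl C bonded to H and C → aldehyde.
  CH(CONH2): pendant –CONH2: carbonyl C bonded to C and N → amide.
  CH(OCOCH3): pendant –OC(=O)CH3: an acyloxy group → ester.
  CH(COOH): pendant –COOH: carbonyl C bonded to C and –OH → carboxylic acid.
  CH(CN): pendant –C≡N: nitrile.
  CH(NHCOCH3): pendant –NHC(=O)CH3: N bonded to a carbonyl → amide (not amine).
  CH(COCH3): pendant –COCH3: carbonyl C bonded to two carbons → ketone.
  CN: –C≡N: carbon triple-bonded to nitrogen → nitrile.
Distinct types present: aldehyde, amide, carboxylic acid, ester, ketone, nitrile.

6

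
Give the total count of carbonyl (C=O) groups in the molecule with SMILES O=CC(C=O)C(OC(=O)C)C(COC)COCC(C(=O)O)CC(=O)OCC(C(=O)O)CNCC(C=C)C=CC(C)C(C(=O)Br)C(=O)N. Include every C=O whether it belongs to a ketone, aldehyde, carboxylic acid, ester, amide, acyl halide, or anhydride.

8

OHC: aldehyde, 1 C=O (running total 1).
CH(CHO): aldehyde, 1 C=O (running total 2).
CH(OCOCH3): ester, 1 C=O (running total 3).
CH(COOH): carboxylic acid, 1 C=O (running total 4).
CH2COOCH2: ester, 1 C=O (running total 5).
CH(COOH): carboxylic acid, 1 C=O (running total 6).
CH(COBr): acyl halide, 1 C=O (running total 7).
CONH2: amide, 1 C=O (running total 8).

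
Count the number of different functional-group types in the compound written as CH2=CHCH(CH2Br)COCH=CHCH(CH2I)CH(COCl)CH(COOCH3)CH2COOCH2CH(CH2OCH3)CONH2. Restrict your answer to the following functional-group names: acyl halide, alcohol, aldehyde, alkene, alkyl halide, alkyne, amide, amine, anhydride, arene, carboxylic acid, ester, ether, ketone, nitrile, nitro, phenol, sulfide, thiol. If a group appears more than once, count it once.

Taking each segment in turn:
  CH2=CH: C=C double bond → alkene.
  CH(CH2Br): pendant –CH2X: halogen on sp³ carbon → alkyl halide.
  CO: –C(=O)– with carbon on both sides → ketone.
  CH=CH: C=C double bond → alkene.
  CH(CH2I): pendant –CH2X: halogen on sp³ carbon → alkyl halide.
  CH(COCl): pendant –C(=O)X: carbonyl C bonded to C and halogen → acyl halide.
  CH(COOCH3): pendant –COOCH3: carbonyl C bonded to C and –OCH3 → ester.
  CH2COOCH2: –C(=O)–O–C with C on the carbonyl side → ester.
  CH(CH2OCH3): pendant –CH2OCH3: C–O–C linkage → ether.
  CONH2: –C(=O)NH2: carbonyl C bonded to C and to N → amide (the N is not a separate amine).
Distinct types present: acyl halide, alkene, alkyl halide, amide, ester, ether, ketone.

7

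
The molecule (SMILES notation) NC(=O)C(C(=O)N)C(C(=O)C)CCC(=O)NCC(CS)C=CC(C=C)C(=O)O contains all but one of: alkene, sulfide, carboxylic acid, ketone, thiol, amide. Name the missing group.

alkene: present (CH=CH — C=C double bond → alkene).
ketone: present (CH(COCH3) — pendant –COCH3: carbonyl C bonded to two carbons → ketone).
amide: present (H2NCO — –C(=O)NH2: carbonyl C bonded to C and to N → amide (the N is not a separate amine)).
thiol: present (CH(CH2SH) — pendant –CH2SH → thiol).
carboxylic acid: present (COOH — –COOH: carbonyl C bonded to –OH and C → carboxylic acid (the –OH is not a separate alcohol)).
sulfide: no segment matches this pattern.

sulfide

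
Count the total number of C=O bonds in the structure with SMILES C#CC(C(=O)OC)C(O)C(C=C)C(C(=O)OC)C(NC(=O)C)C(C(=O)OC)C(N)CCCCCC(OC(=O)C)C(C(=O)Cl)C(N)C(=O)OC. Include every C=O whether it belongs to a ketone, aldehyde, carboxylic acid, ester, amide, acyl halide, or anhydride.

7

CH(COOCH3): ester, 1 C=O (running total 1).
CH(COOCH3): ester, 1 C=O (running total 2).
CH(NHCOCH3): amide, 1 C=O (running total 3).
CH(COOCH3): ester, 1 C=O (running total 4).
CH(OCOCH3): ester, 1 C=O (running total 5).
CH(COCl): acyl halide, 1 C=O (running total 6).
COOCH3: ester, 1 C=O (running total 7).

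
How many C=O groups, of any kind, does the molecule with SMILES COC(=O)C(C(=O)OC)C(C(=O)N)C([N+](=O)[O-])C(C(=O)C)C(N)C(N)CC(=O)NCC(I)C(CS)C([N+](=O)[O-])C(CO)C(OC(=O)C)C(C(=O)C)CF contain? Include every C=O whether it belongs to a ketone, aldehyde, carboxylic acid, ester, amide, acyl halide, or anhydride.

7

CH3OOC: ester, 1 C=O (running total 1).
CH(COOCH3): ester, 1 C=O (running total 2).
CH(CONH2): amide, 1 C=O (running total 3).
CH(COCH3): ketone, 1 C=O (running total 4).
CH2CONHCH2: amide, 1 C=O (running total 5).
CH(OCOCH3): ester, 1 C=O (running total 6).
CH(COCH3): ketone, 1 C=O (running total 7).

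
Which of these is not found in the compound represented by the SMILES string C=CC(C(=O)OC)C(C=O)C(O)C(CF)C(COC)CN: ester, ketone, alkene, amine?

ketone

ester: present (CH(COOCH3) — pendant –COOCH3: carbonyl C bonded to C and –OCH3 → ester).
amine: present (CH2NH2 — –NH2 on an sp³ carbon with no adjacent C=O → amine).
alkene: present (CH2=CH — C=C double bond → alkene).
ketone: absent. In CH(COOCH3), the C=O is bonded to an –O–C group, which defines an ester, not a ketone. In CH(CHO), the carbonyl carbon carries an H, so it is an aldehyde, not a ketone.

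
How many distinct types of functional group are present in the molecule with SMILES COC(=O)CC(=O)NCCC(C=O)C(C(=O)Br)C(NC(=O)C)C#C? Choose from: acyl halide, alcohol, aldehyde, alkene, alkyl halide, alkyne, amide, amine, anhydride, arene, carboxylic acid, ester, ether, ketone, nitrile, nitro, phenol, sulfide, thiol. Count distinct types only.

Working along the chain:
  CH3OOC: CH3O–C(=O)–: carbonyl C bonded to C and to –OCH3 → ester (not ketone + ether).
  CH2CONHCH2: –C(=O)–N– linkage → amide (the N is not an amine).
  CH(CHO): pendant –CHO: carbonyl C bonded to C and H → aldehyde.
  CH(COBr): pendant –C(=O)X: carbonyl C bonded to C and halogen → acyl halide.
  CH(NHCOCH3): pendant –NHC(=O)CH3: N bonded to a carbonyl → amide (not amine).
  C≡CH: C≡C triple bond → alkyne.
Distinct types present: acyl halide, aldehyde, alkyne, amide, ester.

5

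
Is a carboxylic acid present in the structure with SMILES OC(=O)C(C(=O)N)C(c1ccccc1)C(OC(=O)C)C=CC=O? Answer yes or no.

yes

Reading the structure from left to right:
  HOOC: –COOH: carbonyl C bonded to –OH and C → carboxylic acid (the –OH is not a separate alcohol).
  CH(CONH2): pendant –CONH2: carbonyl C bonded to C and N → amide.
  CH(C6H5): pendant –C6H5: benzene ring → arene.
  CH(OCOCH3): pendant –OC(=O)CH3: an acyloxy group → ester.
  CH=CH: C=C double bond → alkene.
  CHO: terminal –CHO: carbonyl C bonded to H and C → aldehyde.
The HOOC segment supplies the carboxylic acid: –COOH: carbonyl C bonded to –OH and C → carboxylic acid (the –OH is not a separate alcohol).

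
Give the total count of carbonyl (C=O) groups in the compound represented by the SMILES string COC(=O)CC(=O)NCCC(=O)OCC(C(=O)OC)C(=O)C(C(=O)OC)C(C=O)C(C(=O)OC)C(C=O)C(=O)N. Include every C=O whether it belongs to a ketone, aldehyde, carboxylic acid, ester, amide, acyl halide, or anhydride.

10

CH3OOC: ester, 1 C=O (running total 1).
CH2CONHCH2: amide, 1 C=O (running total 2).
CH2COOCH2: ester, 1 C=O (running total 3).
CH(COOCH3): ester, 1 C=O (running total 4).
CO: ketone, 1 C=O (running total 5).
CH(COOCH3): ester, 1 C=O (running total 6).
CH(CHO): aldehyde, 1 C=O (running total 7).
CH(COOCH3): ester, 1 C=O (running total 8).
CH(CHO): aldehyde, 1 C=O (running total 9).
CONH2: amide, 1 C=O (running total 10).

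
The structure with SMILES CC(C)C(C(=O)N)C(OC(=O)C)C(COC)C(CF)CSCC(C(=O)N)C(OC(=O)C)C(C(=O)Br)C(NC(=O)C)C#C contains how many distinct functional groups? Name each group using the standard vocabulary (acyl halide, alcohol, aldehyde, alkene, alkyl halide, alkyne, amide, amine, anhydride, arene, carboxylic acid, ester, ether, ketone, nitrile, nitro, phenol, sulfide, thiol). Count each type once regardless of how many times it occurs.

7

pendant –CONH2: carbonyl C bonded to C and N → amide.
pendant –OC(=O)CH3: an acyloxy group → ester.
pendant –CH2OCH3: C–O–C linkage → ether.
pendant –CH2X: halogen on sp³ carbon → alkyl halide.
C–S–C linkage → sulfide (thioether).
pendant –CONH2: carbonyl C bonded to C and N → amide.
pendant –OC(=O)CH3: an acyloxy group → ester.
pendant –C(=O)X: carbonyl C bonded to C and halogen → acyl halide.
pendant –NHC(=O)CH3: N bonded to a carbonyl → amide (not amine).
C≡C triple bond → alkyne.
Distinct types present: acyl halide, alkyl halide, alkyne, amide, ester, ether, sulfide.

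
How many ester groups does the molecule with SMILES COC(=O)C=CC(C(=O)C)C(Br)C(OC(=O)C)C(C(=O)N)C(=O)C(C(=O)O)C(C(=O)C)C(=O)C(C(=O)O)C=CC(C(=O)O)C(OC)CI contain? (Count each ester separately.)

2

Working along the chain:
  CH3OOC: CH3O–C(=O)–: carbonyl C bonded to C and to –OCH3 → ester (not ketone + ether).
  CH=CH: C=C double bond → alkene.
  CH(COCH3): pendant –COCH3: carbonyl C bonded to two carbons → ketone.
  CH(Br): halogen on an sp³ carbon → alkyl halide.
  CH(OCOCH3): pendant –OC(=O)CH3: an acyloxy group → ester.
  CH(CONH2): pendant –CONH2: carbonyl C bonded to C and N → amide.
  CO: –C(=O)– with carbon on both sides → ketone.
  CH(COOH): pendant –COOH: carbonyl C bonded to C and –OH → carboxylic acid.
  CH(COCH3): pendant –COCH3: carbonyl C bonded to two carbons → ketone.
  CO: –C(=O)– with carbon on both sides → ketone.
  CH(COOH): pendant –COOH: carbonyl C bonded to C and –OH → carboxylic acid.
  CH=CH: C=C double bond → alkene.
  CH(COOH): pendant –COOH: carbonyl C bonded to C and –OH → carboxylic acid.
  CH(OCH3): pendant –OCH3: C–O–C with sp³ C, no adjacent C=O → ether.
  CH2I: halogen on an sp³ carbon → alkyl halide.
Ester appears at: CH3OOC, CH(OCOCH3) → 2.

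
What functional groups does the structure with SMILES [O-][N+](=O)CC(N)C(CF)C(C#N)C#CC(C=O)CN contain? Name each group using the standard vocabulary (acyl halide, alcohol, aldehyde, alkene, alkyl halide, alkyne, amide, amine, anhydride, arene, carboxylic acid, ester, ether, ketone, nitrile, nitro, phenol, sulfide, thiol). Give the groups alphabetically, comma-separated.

aldehyde, alkyl halide, alkyne, amine, nitrile, nitro

–NO2 on carbon → nitro group.
–NH2 on an sp³ carbon with no adjacent C=O → amine.
pendant –CH2X: halogen on sp³ carbon → alkyl halide.
pendant –C≡N: nitrile.
C≡C triple bond → alkyne.
pendant –CHO: carbonyl C bonded to C and H → aldehyde.
–NH2 on an sp³ carbon with no adjacent C=O → amine.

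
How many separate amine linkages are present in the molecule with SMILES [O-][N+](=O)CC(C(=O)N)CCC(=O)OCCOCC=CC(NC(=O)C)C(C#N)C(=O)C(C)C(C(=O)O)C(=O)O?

0

Working along the chain:
  O2NCH2: –NO2 on carbon → nitro group.
  CH(CONH2): pendant –CONH2: carbonyl C bonded to C and N → amide.
  CH2COOCH2: –C(=O)–O–C with C on the carbonyl side → ester.
  CH2OCH2: C–O–C with sp³ carbons on both sides and no adjacent C=O → ether.
  CH=CH: C=C double bond → alkene.
  CH(NHCOCH3): pendant –NHC(=O)CH3: N bonded to a carbonyl → amide (not amine).
  CH(CN): pendant –C≡N: nitrile.
  CO: –C(=O)– with carbon on both sides → ketone.
  CH(COOH): pendant –COOH: carbonyl C bonded to C and –OH → carboxylic acid.
  COOH: –COOH: carbonyl C bonded to –OH and C → carboxylic acid (the –OH is not a separate alcohol).
No segment is a amine: O2NCH2 is nitro, not amine; CH(CONH2) is amide, not amine; CH(NHCOCH3) is amide, not amine. → 0.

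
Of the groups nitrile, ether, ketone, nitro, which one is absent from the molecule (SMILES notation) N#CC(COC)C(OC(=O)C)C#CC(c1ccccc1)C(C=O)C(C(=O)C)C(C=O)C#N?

nitrile: present (N≡C — N≡C–: carbon triple-bonded to nitrogen → nitrile).
ketone: present (CH(COCH3) — pendant –COCH3: carbonyl C bonded to two carbons → ketone).
ether: present (CH(CH2OCH3) — pendant –CH2OCH3: C–O–C linkage → ether).
nitro: no segment matches this pattern.

nitro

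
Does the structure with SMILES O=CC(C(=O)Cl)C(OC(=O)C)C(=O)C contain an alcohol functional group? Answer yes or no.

Working along the chain:
  OHC: terminal –CHO: carbonyl C bonded to H and C → aldehyde.
  CH(COCl): pendant –C(=O)X: carbonyl C bonded to C and halogen → acyl halide.
  CH(OCOCH3): pendant –OC(=O)CH3: an acyloxy group → ester.
  CO: –C(=O)– with carbon on both sides → ketone.
The groups actually present are: acyl halide, aldehyde, ester, ketone.

no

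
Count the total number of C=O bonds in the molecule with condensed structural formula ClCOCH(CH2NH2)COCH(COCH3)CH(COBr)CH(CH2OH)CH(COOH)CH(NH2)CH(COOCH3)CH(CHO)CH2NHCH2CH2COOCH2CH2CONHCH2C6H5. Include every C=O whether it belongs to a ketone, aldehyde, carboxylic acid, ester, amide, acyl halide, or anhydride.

ClCO: acyl halide, 1 C=O (running total 1).
CO: ketone, 1 C=O (running total 2).
CH(COCH3): ketone, 1 C=O (running total 3).
CH(COBr): acyl halide, 1 C=O (running total 4).
CH(COOH): carboxylic acid, 1 C=O (running total 5).
CH(COOCH3): ester, 1 C=O (running total 6).
CH(CHO): aldehyde, 1 C=O (running total 7).
CH2COOCH2: ester, 1 C=O (running total 8).
CH2CONHCH2: amide, 1 C=O (running total 9).

9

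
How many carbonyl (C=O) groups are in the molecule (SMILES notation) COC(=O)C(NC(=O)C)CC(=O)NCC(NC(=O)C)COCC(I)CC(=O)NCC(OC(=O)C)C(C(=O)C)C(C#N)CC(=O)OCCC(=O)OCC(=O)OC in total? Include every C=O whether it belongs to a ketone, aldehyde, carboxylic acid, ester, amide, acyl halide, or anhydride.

CH3OOC: ester, 1 C=O (running total 1).
CH(NHCOCH3): amide, 1 C=O (running total 2).
CH2CONHCH2: amide, 1 C=O (running total 3).
CH(NHCOCH3): amide, 1 C=O (running total 4).
CH2CONHCH2: amide, 1 C=O (running total 5).
CH(OCOCH3): ester, 1 C=O (running total 6).
CH(COCH3): ketone, 1 C=O (running total 7).
CH2COOCH2: ester, 1 C=O (running total 8).
CH2COOCH2: ester, 1 C=O (running total 9).
COOCH3: ester, 1 C=O (running total 10).

10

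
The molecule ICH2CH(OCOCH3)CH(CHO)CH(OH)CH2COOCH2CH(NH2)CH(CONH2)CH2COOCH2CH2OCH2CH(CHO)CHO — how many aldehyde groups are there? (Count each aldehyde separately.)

halogen on an sp³ carbon → alkyl halide.
pendant –OC(=O)CH3: an acyloxy group → ester.
pendant –CHO: carbonyl C bonded to C and H → aldehyde.
–OH on an sp³ carbon → alcohol (secondary).
–C(=O)–O–C with C on the carbonyl side → ester.
–NH2 on an sp³ carbon with no adjacent C=O → amine.
pendant –CONH2: carbonyl C bonded to C and N → amide.
–C(=O)–O–C with C on the carbonyl side → ester.
C–O–C with sp³ carbons on both sides and no adjacent C=O → ether.
pendant –CHO: carbonyl C bonded to C and H → aldehyde.
terminal –CHO: carbonyl C bonded to H and C → aldehyde.
Aldehyde appears at: CH(CHO), CH(CHO), CHO → 3.

3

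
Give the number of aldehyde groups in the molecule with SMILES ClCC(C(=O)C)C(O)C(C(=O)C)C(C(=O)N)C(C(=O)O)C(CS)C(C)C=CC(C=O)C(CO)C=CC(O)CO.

1

halogen on an sp³ carbon → alkyl halide.
pendant –COCH3: carbonyl C bonded to two carbons → ketone.
–OH on an sp³ carbon → alcohol (secondary).
pendant –COCH3: carbonyl C bonded to two carbons → ketone.
pendant –CONH2: carbonyl C bonded to C and N → amide.
pendant –COOH: carbonyl C bonded to C and –OH → carboxylic acid.
pendant –CH2SH → thiol.
C=C double bond → alkene.
pendant –CHO: carbonyl C bonded to C and H → aldehyde.
pendant –CH2OH on an sp³ backbone C → alcohol.
C=C double bond → alkene.
–OH on an sp³ carbon → alcohol (secondary).
–OH on an sp³ carbon → alcohol.
Aldehyde appears at: CH(CHO) → 1.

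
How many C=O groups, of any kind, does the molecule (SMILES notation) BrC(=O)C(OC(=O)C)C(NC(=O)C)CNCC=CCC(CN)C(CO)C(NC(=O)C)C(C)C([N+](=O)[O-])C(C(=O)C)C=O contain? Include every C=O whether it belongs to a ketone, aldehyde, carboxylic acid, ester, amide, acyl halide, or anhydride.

BrCO: acyl halide, 1 C=O (running total 1).
CH(OCOCH3): ester, 1 C=O (running total 2).
CH(NHCOCH3): amide, 1 C=O (running total 3).
CH(NHCOCH3): amide, 1 C=O (running total 4).
CH(COCH3): ketone, 1 C=O (running total 5).
CHO: aldehyde, 1 C=O (running total 6).

6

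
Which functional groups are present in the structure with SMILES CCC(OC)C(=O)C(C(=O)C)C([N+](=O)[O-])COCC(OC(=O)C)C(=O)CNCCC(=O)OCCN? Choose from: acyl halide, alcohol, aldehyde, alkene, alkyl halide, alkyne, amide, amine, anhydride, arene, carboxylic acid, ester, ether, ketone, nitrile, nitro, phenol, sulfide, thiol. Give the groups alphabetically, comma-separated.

amine, ester, ether, ketone, nitro

pendant –OCH3: C–O–C with sp³ C, no adjacent C=O → ether.
–C(=O)– with carbon on both sides → ketone.
pendant –COCH3: carbonyl C bonded to two carbons → ketone.
–NO2 on an sp³ carbon → nitro (the N=O is not a carbonyl).
C–O–C with sp³ carbons on both sides and no adjacent C=O → ether.
pendant –OC(=O)CH3: an acyloxy group → ester.
–C(=O)– with carbon on both sides → ketone.
C–N–C with sp³ carbons and no adjacent C=O → amine (secondary).
–C(=O)–O–C with C on the carbonyl side → ester.
–NH2 on an sp³ carbon with no adjacent C=O → amine.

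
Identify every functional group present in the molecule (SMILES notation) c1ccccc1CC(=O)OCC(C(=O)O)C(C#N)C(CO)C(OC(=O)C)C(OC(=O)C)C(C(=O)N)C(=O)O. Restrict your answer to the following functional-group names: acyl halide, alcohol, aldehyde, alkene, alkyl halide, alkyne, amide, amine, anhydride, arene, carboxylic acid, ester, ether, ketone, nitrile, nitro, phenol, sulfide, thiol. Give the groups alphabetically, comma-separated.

C6H5– phenyl ring → arene.
–C(=O)–O–C with C on the carbonyl side → ester.
pendant –COOH: carbonyl C bonded to C and –OH → carboxylic acid.
pendant –C≡N: nitrile.
pendant –CH2OH on an sp³ backbone C → alcohol.
pendant –OC(=O)CH3: an acyloxy group → ester.
pendant –OC(=O)CH3: an acyloxy group → ester.
pendant –CONH2: carbonyl C bonded to C and N → amide.
–COOH: carbonyl C bonded to –OH and C → carboxylic acid (the –OH is not a separate alcohol).

alcohol, amide, arene, carboxylic acid, ester, nitrile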